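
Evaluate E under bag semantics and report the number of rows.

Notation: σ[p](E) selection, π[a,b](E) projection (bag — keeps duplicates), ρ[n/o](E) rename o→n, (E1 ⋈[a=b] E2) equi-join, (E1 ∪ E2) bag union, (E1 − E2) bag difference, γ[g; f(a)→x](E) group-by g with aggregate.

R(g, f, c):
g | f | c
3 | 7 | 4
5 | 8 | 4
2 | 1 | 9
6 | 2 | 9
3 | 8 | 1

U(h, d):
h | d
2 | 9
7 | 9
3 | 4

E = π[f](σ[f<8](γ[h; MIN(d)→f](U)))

Per-node cardinality:
  U → 3
  γ[h; MIN(d)→f](U) → 3
  σ[f<8](γ[h; MIN(d)→f](U)) → 1
  π[f](σ[f<8](γ[h; MIN(d)→f](U))) → 1

|E| = 1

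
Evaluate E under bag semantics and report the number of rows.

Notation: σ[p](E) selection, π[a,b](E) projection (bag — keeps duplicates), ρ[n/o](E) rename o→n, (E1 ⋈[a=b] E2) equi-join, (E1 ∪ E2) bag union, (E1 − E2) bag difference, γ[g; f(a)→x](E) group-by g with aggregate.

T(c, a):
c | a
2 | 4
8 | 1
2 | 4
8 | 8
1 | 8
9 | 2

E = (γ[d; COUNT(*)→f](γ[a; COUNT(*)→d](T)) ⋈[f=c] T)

Row counts bottom-up:
  T → 6
  γ[a; COUNT(*)→d](T) → 4
  γ[d; COUNT(*)→f](γ[a; COUNT(*)→d](T)) → 2
  T → 6
  (γ[d; COUNT(*)→f](γ[a; COUNT(*)→d](T)) ⋈[f=c] T) → 4

|E| = 4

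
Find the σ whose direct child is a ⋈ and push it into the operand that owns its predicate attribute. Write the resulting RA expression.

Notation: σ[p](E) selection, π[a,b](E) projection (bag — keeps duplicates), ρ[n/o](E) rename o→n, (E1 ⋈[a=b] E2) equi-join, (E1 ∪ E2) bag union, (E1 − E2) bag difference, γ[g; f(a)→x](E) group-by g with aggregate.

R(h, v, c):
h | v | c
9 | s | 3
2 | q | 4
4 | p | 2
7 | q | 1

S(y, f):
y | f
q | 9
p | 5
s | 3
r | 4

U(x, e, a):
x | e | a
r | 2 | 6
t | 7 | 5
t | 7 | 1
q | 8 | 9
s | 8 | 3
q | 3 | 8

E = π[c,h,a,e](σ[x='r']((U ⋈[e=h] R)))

σ filters on x, owned by the left side.
E' = π[c,h,a,e]((σ[x='r'](U) ⋈[e=h] R))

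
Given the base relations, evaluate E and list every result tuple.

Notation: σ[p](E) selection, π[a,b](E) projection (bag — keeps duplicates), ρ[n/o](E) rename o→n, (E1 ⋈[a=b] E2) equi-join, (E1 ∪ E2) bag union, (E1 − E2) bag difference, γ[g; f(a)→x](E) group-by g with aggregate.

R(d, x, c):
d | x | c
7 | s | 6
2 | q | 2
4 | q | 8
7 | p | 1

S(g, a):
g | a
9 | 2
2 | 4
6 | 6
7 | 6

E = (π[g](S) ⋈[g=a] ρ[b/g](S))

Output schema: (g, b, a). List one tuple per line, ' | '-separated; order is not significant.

Subexpression sizes:
  S → 4
  π[g](S) → 4
  S → 4
  ρ[b/g](S) → 4
  (π[g](S) ⋈[g=a] ρ[b/g](S)) → 3

== RESULT ==
g | b | a
2 | 9 | 2
6 | 6 | 6
6 | 7 | 6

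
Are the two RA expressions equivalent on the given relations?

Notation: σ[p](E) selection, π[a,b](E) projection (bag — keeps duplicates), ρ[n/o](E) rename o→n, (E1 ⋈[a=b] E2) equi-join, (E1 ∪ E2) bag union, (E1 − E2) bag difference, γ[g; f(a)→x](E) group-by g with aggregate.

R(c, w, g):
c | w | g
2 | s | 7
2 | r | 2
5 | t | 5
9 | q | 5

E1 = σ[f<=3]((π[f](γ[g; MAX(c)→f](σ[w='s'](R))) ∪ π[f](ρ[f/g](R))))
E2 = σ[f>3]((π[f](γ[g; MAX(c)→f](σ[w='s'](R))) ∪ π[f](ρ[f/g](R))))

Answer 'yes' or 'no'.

E1 per-node cardinality:
  R → 4
  σ[w='s'](R) → 1
  γ[g; MAX(c)→f](σ[w='s'](R)) → 1
  π[f](γ[g; MAX(c)→f](σ[w='s'](R))) → 1
  R → 4
  ρ[f/g](R) → 4
  π[f](ρ[f/g](R)) → 4
  (π[f](γ[g; MAX(c)→f](σ[w='s'](R))) ∪ π[f](ρ[f/g](R))) → 5
  σ[f<=3]((π[f](γ[g; MAX(c)→f](σ[w='s'](R))) ∪ π[f](ρ[f/g](R)))) → 2
E2 per-node cardinality:
  R → 4
  σ[w='s'](R) → 1
  γ[g; MAX(c)→f](σ[w='s'](R)) → 1
  π[f](γ[g; MAX(c)→f](σ[w='s'](R))) → 1
  R → 4
  ρ[f/g](R) → 4
  π[f](ρ[f/g](R)) → 4
  (π[f](γ[g; MAX(c)→f](σ[w='s'](R))) ∪ π[f](ρ[f/g](R))) → 5
  σ[f>3]((π[f](γ[g; MAX(c)→f](σ[w='s'](R))) ∪ π[f](ρ[f/g](R)))) → 3

E1 result:
f
2
2
E2 result:
f
5
5
7
Witness: (7,) appears 0× in E1 but 1× in E2.

no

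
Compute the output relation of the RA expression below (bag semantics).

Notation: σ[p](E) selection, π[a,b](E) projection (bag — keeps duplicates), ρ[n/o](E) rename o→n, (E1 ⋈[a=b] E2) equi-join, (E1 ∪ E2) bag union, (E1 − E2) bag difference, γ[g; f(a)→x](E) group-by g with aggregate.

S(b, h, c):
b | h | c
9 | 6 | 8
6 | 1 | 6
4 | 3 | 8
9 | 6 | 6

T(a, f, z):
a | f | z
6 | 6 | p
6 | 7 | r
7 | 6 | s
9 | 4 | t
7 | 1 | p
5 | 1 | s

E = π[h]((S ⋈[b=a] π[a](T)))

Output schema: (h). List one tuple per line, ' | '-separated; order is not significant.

Row counts bottom-up:
  S → 4
  T → 6
  π[a](T) → 6
  (S ⋈[b=a] π[a](T)) → 4
  π[h]((S ⋈[b=a] π[a](T))) → 4

== RESULT ==
h
1
1
6
6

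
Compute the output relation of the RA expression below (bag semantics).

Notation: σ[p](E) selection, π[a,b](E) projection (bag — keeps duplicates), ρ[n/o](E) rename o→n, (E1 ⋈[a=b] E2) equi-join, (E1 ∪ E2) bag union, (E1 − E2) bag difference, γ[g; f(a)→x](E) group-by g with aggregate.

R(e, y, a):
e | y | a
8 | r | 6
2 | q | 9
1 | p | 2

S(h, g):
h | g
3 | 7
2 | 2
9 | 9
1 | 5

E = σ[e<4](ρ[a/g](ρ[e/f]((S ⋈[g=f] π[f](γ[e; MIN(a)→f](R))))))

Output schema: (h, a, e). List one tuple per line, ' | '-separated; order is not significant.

Row counts bottom-up:
  S → 4
  R → 3
  γ[e; MIN(a)→f](R) → 3
  π[f](γ[e; MIN(a)→f](R)) → 3
  (S ⋈[g=f] π[f](γ[e; MIN(a)→f](R))) → 2
  ρ[e/f]((S ⋈[g=f] π[f](γ[e; MIN(a)→f](R)))) → 2
  ρ[a/g](ρ[e/f]((S ⋈[g=f] π[f](γ[e; MIN(a)→f](R))))) → 2
  σ[e<4](ρ[a/g](ρ[e/f]((S ⋈[g=f] π[f](γ[e; MIN(a)→f](R)))))) → 1

== RESULT ==
h | a | e
2 | 2 | 2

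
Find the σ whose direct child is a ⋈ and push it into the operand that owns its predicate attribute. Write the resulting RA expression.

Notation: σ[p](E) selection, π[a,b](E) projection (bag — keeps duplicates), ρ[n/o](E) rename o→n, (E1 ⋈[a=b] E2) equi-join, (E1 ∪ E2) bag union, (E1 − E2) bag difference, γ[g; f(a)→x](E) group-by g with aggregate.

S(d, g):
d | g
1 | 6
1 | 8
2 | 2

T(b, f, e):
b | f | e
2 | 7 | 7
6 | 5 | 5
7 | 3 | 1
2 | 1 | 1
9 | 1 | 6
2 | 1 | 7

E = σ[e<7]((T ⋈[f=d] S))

σ filters on e, owned by the left side.
E' = (σ[e<7](T) ⋈[f=d] S)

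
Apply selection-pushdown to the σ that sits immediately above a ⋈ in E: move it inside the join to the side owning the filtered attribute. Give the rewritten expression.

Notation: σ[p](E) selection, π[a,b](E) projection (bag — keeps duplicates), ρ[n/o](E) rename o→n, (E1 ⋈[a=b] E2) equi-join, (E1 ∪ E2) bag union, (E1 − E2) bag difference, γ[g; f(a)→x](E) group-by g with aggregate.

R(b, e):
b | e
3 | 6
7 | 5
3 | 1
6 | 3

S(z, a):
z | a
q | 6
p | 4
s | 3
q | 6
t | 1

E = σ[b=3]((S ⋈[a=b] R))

σ filters on b, owned by the right side.
E' = (S ⋈[a=b] σ[b=3](R))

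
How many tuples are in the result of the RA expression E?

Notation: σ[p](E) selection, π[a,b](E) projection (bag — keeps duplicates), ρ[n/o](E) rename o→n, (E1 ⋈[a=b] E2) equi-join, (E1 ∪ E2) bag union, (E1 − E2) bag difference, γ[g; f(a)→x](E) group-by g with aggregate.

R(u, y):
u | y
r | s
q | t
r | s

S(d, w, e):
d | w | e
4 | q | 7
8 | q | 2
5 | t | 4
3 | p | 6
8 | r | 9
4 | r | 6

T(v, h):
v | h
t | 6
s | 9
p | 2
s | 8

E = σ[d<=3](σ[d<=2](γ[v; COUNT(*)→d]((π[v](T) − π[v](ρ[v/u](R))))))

Subexpression sizes:
  T → 4
  π[v](T) → 4
  R → 3
  ρ[v/u](R) → 3
  π[v](ρ[v/u](R)) → 3
  (π[v](T) − π[v](ρ[v/u](R))) → 4
  γ[v; COUNT(*)→d]((π[v](T) − π[v](ρ[v/u](R)))) → 3
  σ[d<=2](γ[v; COUNT(*)→d]((π[v](T) − π[v](ρ[v/u](R))))) → 3
  σ[d<=3](σ[d<=2](γ[v; COUNT(*)→d]((π[v](T) − π[v](ρ[v/u](R)))))) → 3

|E| = 3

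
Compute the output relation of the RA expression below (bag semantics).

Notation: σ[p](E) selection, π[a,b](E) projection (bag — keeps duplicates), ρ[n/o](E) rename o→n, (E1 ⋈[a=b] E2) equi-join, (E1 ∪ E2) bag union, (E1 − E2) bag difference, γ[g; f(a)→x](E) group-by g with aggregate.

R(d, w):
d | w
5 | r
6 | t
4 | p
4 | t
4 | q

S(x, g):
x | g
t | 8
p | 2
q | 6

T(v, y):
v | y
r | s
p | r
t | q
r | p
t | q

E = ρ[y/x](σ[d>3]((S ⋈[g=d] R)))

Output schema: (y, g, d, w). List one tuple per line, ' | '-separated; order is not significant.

Row counts bottom-up:
  S → 3
  R → 5
  (S ⋈[g=d] R) → 1
  σ[d>3]((S ⋈[g=d] R)) → 1
  ρ[y/x](σ[d>3]((S ⋈[g=d] R))) → 1

== RESULT ==
y | g | d | w
q | 6 | 6 | t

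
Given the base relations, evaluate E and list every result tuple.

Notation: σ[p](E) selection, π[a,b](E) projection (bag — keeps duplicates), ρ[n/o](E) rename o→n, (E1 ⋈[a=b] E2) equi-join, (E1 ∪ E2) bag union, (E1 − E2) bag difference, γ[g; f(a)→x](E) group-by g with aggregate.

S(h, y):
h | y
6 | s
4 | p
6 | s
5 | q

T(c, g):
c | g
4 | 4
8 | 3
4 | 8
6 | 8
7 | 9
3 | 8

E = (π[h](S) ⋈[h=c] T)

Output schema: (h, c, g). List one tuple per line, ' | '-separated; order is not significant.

Stepwise |·|:
  S → 4
  π[h](S) → 4
  T → 6
  (π[h](S) ⋈[h=c] T) → 4

== RESULT ==
h | c | g
4 | 4 | 4
4 | 4 | 8
6 | 6 | 8
6 | 6 | 8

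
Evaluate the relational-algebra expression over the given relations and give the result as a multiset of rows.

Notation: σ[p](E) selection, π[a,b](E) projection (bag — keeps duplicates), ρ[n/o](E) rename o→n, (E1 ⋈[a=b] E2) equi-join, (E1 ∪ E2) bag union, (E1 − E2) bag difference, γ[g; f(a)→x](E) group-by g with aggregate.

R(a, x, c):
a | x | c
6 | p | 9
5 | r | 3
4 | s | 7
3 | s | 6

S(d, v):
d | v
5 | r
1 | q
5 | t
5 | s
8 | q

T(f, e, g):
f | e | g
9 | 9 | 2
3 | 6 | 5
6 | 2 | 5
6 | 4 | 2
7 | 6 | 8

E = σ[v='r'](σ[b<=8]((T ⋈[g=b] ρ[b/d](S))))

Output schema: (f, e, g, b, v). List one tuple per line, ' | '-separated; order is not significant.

Stepwise |·|:
  T → 5
  S → 5
  ρ[b/d](S) → 5
  (T ⋈[g=b] ρ[b/d](S)) → 7
  σ[b<=8]((T ⋈[g=b] ρ[b/d](S))) → 7
  σ[v='r'](σ[b<=8]((T ⋈[g=b] ρ[b/d](S)))) → 2

== RESULT ==
f | e | g | b | v
3 | 6 | 5 | 5 | r
6 | 2 | 5 | 5 | r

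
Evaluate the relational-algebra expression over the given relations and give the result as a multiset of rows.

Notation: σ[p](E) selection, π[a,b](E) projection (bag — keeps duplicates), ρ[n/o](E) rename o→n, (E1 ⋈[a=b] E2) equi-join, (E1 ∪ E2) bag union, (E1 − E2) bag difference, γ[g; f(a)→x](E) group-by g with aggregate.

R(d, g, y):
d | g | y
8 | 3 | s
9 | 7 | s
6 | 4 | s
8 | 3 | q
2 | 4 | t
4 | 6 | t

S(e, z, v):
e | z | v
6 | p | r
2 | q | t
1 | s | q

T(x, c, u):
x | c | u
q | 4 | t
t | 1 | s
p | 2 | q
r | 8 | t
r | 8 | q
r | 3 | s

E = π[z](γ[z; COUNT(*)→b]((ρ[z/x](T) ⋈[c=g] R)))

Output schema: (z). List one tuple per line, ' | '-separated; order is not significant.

Per-node cardinality:
  T → 6
  ρ[z/x](T) → 6
  R → 6
  (ρ[z/x](T) ⋈[c=g] R) → 4
  γ[z; COUNT(*)→b]((ρ[z/x](T) ⋈[c=g] R)) → 2
  π[z](γ[z; COUNT(*)→b]((ρ[z/x](T) ⋈[c=g] R))) → 2

== RESULT ==
z
q
r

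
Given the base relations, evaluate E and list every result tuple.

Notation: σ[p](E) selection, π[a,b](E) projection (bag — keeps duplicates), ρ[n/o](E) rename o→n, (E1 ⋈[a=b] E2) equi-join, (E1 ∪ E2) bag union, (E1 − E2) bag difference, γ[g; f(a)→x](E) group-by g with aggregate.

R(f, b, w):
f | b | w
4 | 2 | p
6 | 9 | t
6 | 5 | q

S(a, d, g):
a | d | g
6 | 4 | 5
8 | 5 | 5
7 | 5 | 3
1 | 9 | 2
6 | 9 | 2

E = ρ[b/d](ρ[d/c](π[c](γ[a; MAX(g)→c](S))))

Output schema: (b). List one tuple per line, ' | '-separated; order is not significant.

Stepwise |·|:
  S → 5
  γ[a; MAX(g)→c](S) → 4
  π[c](γ[a; MAX(g)→c](S)) → 4
  ρ[d/c](π[c](γ[a; MAX(g)→c](S))) → 4
  ρ[b/d](ρ[d/c](π[c](γ[a; MAX(g)→c](S)))) → 4

== RESULT ==
b
2
3
5
5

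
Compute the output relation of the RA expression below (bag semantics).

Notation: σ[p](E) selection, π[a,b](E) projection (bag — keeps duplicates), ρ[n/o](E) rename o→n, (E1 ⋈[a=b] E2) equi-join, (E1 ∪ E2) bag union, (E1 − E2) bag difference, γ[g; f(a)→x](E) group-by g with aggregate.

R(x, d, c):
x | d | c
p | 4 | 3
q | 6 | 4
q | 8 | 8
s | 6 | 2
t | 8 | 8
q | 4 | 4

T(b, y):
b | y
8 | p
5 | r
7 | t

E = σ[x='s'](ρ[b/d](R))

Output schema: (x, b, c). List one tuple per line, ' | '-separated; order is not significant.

Subexpression sizes:
  R → 6
  ρ[b/d](R) → 6
  σ[x='s'](ρ[b/d](R)) → 1

== RESULT ==
x | b | c
s | 6 | 2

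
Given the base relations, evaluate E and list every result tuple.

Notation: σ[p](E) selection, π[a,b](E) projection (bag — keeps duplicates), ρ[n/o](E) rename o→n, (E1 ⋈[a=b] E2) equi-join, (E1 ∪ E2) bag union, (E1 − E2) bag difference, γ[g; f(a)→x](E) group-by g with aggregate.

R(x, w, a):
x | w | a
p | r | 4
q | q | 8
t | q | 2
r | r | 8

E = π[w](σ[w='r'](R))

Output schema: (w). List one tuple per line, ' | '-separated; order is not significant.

Per-node cardinality:
  R → 4
  σ[w='r'](R) → 2
  π[w](σ[w='r'](R)) → 2

== RESULT ==
w
r
r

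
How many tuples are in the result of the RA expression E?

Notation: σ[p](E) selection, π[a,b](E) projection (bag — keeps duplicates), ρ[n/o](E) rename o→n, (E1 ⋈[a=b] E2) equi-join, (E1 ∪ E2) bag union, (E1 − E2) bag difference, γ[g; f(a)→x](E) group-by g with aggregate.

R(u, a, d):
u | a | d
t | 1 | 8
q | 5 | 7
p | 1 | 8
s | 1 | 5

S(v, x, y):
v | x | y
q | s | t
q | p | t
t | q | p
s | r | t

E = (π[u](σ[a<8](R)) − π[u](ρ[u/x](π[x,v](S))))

Row counts bottom-up:
  R → 4
  σ[a<8](R) → 4
  π[u](σ[a<8](R)) → 4
  S → 4
  π[x,v](S) → 4
  ρ[u/x](π[x,v](S)) → 4
  π[u](ρ[u/x](π[x,v](S))) → 4
  (π[u](σ[a<8](R)) − π[u](ρ[u/x](π[x,v](S)))) → 1

|E| = 1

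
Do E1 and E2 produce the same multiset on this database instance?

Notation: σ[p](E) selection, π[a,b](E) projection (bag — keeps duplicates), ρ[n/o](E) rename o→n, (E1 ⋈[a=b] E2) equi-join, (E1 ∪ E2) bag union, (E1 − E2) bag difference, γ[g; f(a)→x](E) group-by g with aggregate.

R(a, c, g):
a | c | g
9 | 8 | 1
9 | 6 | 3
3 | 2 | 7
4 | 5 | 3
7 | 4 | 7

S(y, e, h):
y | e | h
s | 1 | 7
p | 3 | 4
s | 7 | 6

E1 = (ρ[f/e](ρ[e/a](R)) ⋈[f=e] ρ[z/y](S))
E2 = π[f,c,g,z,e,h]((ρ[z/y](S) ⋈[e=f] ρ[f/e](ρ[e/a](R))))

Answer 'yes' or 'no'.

E1 stepwise |·|:
  R → 5
  ρ[e/a](R) → 5
  ρ[f/e](ρ[e/a](R)) → 5
  S → 3
  ρ[z/y](S) → 3
  (ρ[f/e](ρ[e/a](R)) ⋈[f=e] ρ[z/y](S)) → 2
E2 stepwise |·|:
  S → 3
  ρ[z/y](S) → 3
  R → 5
  ρ[e/a](R) → 5
  ρ[f/e](ρ[e/a](R)) → 5
  (ρ[z/y](S) ⋈[e=f] ρ[f/e](ρ[e/a](R))) → 2
  π[f,c,g,z,e,h]((ρ[z/y](S) ⋈[e=f] ρ[f/e](ρ[e/a](R)))) → 2

E1 and E2 produce the same multiset:
f | c | g | z | e | h
3 | 2 | 7 | p | 3 | 4
7 | 4 | 7 | s | 7 | 6

yes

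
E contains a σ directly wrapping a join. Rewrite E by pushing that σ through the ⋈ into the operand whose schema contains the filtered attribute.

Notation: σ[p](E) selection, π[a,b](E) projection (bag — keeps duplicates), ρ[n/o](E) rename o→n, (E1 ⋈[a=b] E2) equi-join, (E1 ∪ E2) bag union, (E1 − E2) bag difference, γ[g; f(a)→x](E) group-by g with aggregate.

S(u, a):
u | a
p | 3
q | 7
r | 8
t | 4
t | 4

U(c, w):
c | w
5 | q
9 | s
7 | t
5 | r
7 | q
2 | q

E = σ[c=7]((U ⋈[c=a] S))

σ filters on c, owned by the left side.
E' = (σ[c=7](U) ⋈[c=a] S)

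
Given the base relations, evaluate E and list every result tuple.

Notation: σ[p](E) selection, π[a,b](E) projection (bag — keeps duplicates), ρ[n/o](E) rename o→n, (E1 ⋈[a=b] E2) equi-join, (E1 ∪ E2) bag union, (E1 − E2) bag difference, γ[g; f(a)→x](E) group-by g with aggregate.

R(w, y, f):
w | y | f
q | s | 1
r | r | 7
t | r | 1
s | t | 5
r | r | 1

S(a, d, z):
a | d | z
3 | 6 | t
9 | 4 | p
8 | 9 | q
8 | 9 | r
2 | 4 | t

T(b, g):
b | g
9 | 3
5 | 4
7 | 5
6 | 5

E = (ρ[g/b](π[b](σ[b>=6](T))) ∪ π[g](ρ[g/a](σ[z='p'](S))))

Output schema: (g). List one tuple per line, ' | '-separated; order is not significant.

Stepwise |·|:
  T → 4
  σ[b>=6](T) → 3
  π[b](σ[b>=6](T)) → 3
  ρ[g/b](π[b](σ[b>=6](T))) → 3
  S → 5
  σ[z='p'](S) → 1
  ρ[g/a](σ[z='p'](S)) → 1
  π[g](ρ[g/a](σ[z='p'](S))) → 1
  (ρ[g/b](π[b](σ[b>=6](T))) ∪ π[g](ρ[g/a](σ[z='p'](S)))) → 4

== RESULT ==
g
6
7
9
9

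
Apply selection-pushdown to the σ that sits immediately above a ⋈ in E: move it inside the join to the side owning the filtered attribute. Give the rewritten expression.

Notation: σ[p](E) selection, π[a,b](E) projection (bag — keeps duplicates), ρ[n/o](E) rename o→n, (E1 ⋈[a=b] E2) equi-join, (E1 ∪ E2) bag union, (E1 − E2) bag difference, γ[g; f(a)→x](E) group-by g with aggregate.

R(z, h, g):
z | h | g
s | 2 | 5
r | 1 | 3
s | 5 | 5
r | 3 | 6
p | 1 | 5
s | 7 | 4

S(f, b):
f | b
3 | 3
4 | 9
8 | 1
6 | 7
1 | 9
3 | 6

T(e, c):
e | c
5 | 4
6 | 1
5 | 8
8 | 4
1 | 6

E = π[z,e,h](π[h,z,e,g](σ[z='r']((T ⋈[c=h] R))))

σ filters on z, owned by the right side.
E' = π[z,e,h](π[h,z,e,g]((T ⋈[c=h] σ[z='r'](R))))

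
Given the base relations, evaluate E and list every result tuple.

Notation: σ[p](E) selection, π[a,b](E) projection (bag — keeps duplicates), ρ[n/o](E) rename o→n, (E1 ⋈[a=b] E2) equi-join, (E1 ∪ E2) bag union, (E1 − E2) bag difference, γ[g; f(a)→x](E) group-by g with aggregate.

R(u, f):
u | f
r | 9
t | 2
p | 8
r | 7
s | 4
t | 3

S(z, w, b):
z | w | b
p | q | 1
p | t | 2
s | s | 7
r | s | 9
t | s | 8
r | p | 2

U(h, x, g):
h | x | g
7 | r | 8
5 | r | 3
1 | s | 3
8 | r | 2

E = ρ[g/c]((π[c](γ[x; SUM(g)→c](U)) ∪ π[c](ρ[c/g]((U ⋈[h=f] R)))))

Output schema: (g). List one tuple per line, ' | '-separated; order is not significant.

Stepwise |·|:
  U → 4
  γ[x; SUM(g)→c](U) → 2
  π[c](γ[x; SUM(g)→c](U)) → 2
  U → 4
  R → 6
  (U ⋈[h=f] R) → 2
  ρ[c/g]((U ⋈[h=f] R)) → 2
  π[c](ρ[c/g]((U ⋈[h=f] R))) → 2
  (π[c](γ[x; SUM(g)→c](U)) ∪ π[c](ρ[c/g]((U ⋈[h=f] R)))) → 4
  ρ[g/c]((π[c](γ[x; SUM(g)→c](U)) ∪ π[c](ρ[c/g]((U ⋈[h=f] R))))) → 4

== RESULT ==
g
2
3
8
13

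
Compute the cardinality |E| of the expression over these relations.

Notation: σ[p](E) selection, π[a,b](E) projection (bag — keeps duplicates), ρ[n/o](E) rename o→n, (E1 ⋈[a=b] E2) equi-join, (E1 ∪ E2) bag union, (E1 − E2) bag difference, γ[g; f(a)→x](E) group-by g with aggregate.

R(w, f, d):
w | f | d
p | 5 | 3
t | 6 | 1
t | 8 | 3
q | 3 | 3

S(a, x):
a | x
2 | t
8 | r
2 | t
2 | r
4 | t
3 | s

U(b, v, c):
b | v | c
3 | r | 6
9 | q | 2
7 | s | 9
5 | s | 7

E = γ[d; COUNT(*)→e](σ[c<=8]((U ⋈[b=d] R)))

Stepwise |·|:
  U → 4
  R → 4
  (U ⋈[b=d] R) → 3
  σ[c<=8]((U ⋈[b=d] R)) → 3
  γ[d; COUNT(*)→e](σ[c<=8]((U ⋈[b=d] R))) → 1

|E| = 1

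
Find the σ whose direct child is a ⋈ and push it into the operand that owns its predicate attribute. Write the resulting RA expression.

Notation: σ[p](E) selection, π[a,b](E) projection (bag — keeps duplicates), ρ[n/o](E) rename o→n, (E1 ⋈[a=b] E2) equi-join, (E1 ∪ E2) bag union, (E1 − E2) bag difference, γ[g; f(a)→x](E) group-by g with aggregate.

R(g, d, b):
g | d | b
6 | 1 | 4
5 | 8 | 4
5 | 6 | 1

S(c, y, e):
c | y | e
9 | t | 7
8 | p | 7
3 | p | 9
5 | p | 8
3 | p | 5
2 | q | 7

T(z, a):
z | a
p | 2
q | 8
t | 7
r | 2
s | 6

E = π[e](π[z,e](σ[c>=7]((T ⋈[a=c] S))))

σ filters on c, owned by the right side.
E' = π[e](π[z,e]((T ⋈[a=c] σ[c>=7](S))))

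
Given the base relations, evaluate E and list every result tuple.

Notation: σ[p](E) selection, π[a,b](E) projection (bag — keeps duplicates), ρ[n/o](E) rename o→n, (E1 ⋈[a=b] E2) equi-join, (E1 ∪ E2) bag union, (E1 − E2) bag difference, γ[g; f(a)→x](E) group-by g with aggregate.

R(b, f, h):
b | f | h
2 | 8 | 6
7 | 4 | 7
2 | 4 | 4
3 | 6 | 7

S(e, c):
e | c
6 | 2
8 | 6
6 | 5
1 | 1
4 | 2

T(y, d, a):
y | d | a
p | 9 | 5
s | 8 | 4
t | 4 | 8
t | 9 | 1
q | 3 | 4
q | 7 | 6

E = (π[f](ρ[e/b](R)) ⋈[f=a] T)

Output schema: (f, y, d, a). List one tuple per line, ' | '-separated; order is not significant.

Stepwise |·|:
  R → 4
  ρ[e/b](R) → 4
  π[f](ρ[e/b](R)) → 4
  T → 6
  (π[f](ρ[e/b](R)) ⋈[f=a] T) → 6

== RESULT ==
f | y | d | a
4 | q | 3 | 4
4 | q | 3 | 4
4 | s | 8 | 4
4 | s | 8 | 4
6 | q | 7 | 6
8 | t | 4 | 8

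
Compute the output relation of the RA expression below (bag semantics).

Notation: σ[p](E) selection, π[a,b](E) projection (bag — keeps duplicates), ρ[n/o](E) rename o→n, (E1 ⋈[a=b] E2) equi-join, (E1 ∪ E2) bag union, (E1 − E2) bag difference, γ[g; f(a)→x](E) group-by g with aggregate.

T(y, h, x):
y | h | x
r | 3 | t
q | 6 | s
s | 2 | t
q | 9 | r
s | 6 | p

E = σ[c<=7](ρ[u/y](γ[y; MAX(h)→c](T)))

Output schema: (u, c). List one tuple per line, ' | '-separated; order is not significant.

Per-node cardinality:
  T → 5
  γ[y; MAX(h)→c](T) → 3
  ρ[u/y](γ[y; MAX(h)→c](T)) → 3
  σ[c<=7](ρ[u/y](γ[y; MAX(h)→c](T))) → 2

== RESULT ==
u | c
r | 3
s | 6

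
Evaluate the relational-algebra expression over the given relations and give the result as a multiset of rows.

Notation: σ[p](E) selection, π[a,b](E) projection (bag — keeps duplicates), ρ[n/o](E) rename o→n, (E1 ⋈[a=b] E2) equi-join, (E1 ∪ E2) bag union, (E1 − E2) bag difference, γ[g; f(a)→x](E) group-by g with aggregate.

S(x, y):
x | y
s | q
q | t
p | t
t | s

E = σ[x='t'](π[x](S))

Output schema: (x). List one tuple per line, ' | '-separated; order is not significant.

Stepwise |·|:
  S → 4
  π[x](S) → 4
  σ[x='t'](π[x](S)) → 1

== RESULT ==
x
t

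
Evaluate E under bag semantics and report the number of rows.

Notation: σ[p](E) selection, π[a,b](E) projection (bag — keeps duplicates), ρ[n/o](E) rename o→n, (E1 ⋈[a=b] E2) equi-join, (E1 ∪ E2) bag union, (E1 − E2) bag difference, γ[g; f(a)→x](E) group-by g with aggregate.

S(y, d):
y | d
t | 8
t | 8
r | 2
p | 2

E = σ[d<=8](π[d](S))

Row counts bottom-up:
  S → 4
  π[d](S) → 4
  σ[d<=8](π[d](S)) → 4

|E| = 4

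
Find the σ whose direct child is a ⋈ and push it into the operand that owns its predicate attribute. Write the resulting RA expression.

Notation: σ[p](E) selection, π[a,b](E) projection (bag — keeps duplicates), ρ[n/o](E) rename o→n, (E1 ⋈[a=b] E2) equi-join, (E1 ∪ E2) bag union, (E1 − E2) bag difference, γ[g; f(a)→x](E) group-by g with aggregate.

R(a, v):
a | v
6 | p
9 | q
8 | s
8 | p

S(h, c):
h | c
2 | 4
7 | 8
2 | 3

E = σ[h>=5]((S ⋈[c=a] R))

σ filters on h, owned by the left side.
E' = (σ[h>=5](S) ⋈[c=a] R)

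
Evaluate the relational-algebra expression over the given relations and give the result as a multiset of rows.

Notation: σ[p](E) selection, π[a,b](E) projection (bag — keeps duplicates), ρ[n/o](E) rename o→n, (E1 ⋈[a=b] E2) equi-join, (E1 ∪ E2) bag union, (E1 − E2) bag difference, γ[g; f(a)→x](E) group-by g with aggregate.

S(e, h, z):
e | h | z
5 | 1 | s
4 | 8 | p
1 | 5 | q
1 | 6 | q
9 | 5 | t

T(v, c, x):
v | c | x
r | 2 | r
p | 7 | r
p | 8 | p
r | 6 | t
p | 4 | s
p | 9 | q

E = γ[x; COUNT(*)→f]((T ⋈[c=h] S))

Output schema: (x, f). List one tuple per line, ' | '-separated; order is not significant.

Stepwise |·|:
  T → 6
  S → 5
  (T ⋈[c=h] S) → 2
  γ[x; COUNT(*)→f]((T ⋈[c=h] S)) → 2

== RESULT ==
x | f
p | 1
t | 1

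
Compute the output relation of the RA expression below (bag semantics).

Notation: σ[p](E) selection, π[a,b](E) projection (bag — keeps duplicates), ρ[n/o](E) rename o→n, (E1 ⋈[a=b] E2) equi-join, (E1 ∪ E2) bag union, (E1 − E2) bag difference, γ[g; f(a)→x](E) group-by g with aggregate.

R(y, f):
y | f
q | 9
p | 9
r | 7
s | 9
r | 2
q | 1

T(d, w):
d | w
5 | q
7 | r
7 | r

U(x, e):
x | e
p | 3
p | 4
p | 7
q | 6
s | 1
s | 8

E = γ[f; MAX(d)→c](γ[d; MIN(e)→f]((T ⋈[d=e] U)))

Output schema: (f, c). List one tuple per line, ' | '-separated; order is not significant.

Row counts bottom-up:
  T → 3
  U → 6
  (T ⋈[d=e] U) → 2
  γ[d; MIN(e)→f]((T ⋈[d=e] U)) → 1
  γ[f; MAX(d)→c](γ[d; MIN(e)→f]((T ⋈[d=e] U))) → 1

== RESULT ==
f | c
7 | 7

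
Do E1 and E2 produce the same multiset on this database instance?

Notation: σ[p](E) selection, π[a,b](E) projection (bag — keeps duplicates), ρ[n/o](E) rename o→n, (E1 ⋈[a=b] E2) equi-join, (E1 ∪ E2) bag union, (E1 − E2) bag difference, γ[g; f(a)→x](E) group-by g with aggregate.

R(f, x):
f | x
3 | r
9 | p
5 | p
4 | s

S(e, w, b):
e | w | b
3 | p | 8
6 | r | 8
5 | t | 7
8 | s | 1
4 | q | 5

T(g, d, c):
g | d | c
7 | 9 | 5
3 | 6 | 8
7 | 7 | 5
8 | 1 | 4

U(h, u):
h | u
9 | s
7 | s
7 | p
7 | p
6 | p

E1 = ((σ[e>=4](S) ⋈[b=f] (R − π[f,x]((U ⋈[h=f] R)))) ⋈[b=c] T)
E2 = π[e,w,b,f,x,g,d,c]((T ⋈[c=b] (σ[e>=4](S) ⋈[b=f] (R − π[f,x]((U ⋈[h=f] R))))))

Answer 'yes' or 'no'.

E1 stepwise |·|:
  S → 5
  σ[e>=4](S) → 4
  R → 4
  U → 5
  R → 4
  (U ⋈[h=f] R) → 1
  π[f,x]((U ⋈[h=f] R)) → 1
  (R − π[f,x]((U ⋈[h=f] R))) → 3
  (σ[e>=4](S) ⋈[b=f] (R − π[f,x]((U ⋈[h=f] R)))) → 1
  T → 4
  ((σ[e>=4](S) ⋈[b=f] (R − π[f,x]((U ⋈[h=f] R)))) ⋈[b=c] T) → 2
E2 stepwise |·|:
  T → 4
  S → 5
  σ[e>=4](S) → 4
  R → 4
  U → 5
  R → 4
  (U ⋈[h=f] R) → 1
  π[f,x]((U ⋈[h=f] R)) → 1
  (R − π[f,x]((U ⋈[h=f] R))) → 3
  (σ[e>=4](S) ⋈[b=f] (R − π[f,x]((U ⋈[h=f] R)))) → 1
  (T ⋈[c=b] (σ[e>=4](S) ⋈[b=f] (R − π[f,x]((U ⋈[h=f] R))))) → 2
  π[e,w,b,f,x,g,d,c]((T ⋈[c=b] (σ[e>=4](S) ⋈[b=f] (R − π[f,x]((U ⋈[h=f] R)))))) → 2

E1 and E2 produce the same multiset:
e | w | b | f | x | g | d | c
4 | q | 5 | 5 | p | 7 | 7 | 5
4 | q | 5 | 5 | p | 7 | 9 | 5

yes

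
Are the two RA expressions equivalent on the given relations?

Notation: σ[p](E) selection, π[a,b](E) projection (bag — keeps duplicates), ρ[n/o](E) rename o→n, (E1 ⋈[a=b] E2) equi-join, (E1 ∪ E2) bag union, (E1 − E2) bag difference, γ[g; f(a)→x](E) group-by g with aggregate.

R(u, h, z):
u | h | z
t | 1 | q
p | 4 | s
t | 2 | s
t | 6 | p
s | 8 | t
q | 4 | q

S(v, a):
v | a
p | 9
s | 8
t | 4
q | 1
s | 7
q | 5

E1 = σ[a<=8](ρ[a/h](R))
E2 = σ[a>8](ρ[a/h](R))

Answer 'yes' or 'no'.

E1 row counts bottom-up:
  R → 6
  ρ[a/h](R) → 6
  σ[a<=8](ρ[a/h](R)) → 6
E2 row counts bottom-up:
  R → 6
  ρ[a/h](R) → 6
  σ[a>8](ρ[a/h](R)) → 0

E1 result:
u | a | z
p | 4 | s
q | 4 | q
s | 8 | t
t | 1 | q
t | 2 | s
t | 6 | p
E2 result:
u | a | z
(0 rows)
Witness: ('t', 1, 'q') appears 1× in E1 but 0× in E2.

no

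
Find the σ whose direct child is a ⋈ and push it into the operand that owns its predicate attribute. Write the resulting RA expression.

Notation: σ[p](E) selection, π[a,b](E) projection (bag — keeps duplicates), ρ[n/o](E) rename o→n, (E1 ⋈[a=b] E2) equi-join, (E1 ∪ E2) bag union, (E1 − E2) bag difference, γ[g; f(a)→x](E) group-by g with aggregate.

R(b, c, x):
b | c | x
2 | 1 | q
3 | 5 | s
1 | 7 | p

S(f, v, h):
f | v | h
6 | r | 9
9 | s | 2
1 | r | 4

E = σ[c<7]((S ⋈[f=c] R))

σ filters on c, owned by the right side.
E' = (S ⋈[f=c] σ[c<7](R))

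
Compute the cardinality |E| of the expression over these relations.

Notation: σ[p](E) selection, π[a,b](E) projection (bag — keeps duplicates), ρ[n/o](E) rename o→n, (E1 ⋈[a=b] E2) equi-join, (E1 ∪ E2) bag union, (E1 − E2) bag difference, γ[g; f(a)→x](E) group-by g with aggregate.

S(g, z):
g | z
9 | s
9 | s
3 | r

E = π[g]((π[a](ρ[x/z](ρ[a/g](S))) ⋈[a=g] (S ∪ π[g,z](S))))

Subexpression sizes:
  S → 3
  ρ[a/g](S) → 3
  ρ[x/z](ρ[a/g](S)) → 3
  π[a](ρ[x/z](ρ[a/g](S))) → 3
  S → 3
  S → 3
  π[g,z](S) → 3
  (S ∪ π[g,z](S)) → 6
  (π[a](ρ[x/z](ρ[a/g](S))) ⋈[a=g] (S ∪ π[g,z](S))) → 10
  π[g]((π[a](ρ[x/z](ρ[a/g](S))) ⋈[a=g] (S ∪ π[g,z](S)))) → 10

|E| = 10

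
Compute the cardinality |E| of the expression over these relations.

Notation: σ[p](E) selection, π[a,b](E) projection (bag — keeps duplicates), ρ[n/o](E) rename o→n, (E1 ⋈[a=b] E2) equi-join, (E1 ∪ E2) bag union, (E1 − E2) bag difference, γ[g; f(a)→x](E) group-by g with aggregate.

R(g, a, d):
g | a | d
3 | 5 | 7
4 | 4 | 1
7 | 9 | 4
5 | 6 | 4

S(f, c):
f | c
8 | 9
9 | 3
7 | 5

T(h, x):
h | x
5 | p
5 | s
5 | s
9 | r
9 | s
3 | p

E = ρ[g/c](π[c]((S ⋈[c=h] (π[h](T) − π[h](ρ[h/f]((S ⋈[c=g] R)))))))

Stepwise |·|:
  S → 3
  T → 6
  π[h](T) → 6
  S → 3
  R → 4
  (S ⋈[c=g] R) → 2
  ρ[h/f]((S ⋈[c=g] R)) → 2
  π[h](ρ[h/f]((S ⋈[c=g] R))) → 2
  (π[h](T) − π[h](ρ[h/f]((S ⋈[c=g] R)))) → 5
  (S ⋈[c=h] (π[h](T) − π[h](ρ[h/f]((S ⋈[c=g] R))))) → 5
  π[c]((S ⋈[c=h] (π[h](T) − π[h](ρ[h/f]((S ⋈[c=g] R)))))) → 5
  ρ[g/c](π[c]((S ⋈[c=h] (π[h](T) − π[h](ρ[h/f]((S ⋈[c=g] R))))))) → 5

|E| = 5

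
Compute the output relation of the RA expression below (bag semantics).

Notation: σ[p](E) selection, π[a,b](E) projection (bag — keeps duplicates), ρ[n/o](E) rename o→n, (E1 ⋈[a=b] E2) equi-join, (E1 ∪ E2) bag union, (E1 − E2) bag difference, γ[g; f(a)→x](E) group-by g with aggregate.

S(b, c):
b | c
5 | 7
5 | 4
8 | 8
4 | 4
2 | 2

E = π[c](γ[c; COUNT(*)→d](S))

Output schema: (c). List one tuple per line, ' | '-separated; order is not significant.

Subexpression sizes:
  S → 5
  γ[c; COUNT(*)→d](S) → 4
  π[c](γ[c; COUNT(*)→d](S)) → 4

== RESULT ==
c
2
4
7
8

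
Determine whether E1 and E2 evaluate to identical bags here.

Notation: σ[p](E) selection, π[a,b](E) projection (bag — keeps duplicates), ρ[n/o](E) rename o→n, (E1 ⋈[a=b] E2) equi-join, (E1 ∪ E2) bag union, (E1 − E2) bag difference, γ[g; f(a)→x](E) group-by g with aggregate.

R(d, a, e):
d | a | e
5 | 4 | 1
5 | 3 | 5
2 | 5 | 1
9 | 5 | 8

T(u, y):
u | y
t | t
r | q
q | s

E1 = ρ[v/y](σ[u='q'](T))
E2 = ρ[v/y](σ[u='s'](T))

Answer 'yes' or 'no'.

E1 stepwise |·|:
  T → 3
  σ[u='q'](T) → 1
  ρ[v/y](σ[u='q'](T)) → 1
E2 stepwise |·|:
  T → 3
  σ[u='s'](T) → 0
  ρ[v/y](σ[u='s'](T)) → 0

E1 result:
u | v
q | s
E2 result:
u | v
(0 rows)
Witness: ('q', 's') appears 1× in E1 but 0× in E2.

no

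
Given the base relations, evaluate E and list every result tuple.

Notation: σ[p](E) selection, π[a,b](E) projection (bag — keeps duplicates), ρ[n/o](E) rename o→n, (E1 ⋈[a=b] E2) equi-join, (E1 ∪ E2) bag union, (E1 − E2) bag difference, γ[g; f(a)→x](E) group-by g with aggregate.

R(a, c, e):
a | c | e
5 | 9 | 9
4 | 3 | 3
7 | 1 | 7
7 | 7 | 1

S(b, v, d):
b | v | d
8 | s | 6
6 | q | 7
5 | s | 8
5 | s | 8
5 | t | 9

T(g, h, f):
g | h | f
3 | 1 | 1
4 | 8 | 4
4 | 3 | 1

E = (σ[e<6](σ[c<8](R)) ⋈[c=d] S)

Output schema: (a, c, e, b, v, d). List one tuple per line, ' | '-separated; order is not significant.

Stepwise |·|:
  R → 4
  σ[c<8](R) → 3
  σ[e<6](σ[c<8](R)) → 2
  S → 5
  (σ[e<6](σ[c<8](R)) ⋈[c=d] S) → 1

== RESULT ==
a | c | e | b | v | d
7 | 7 | 1 | 6 | q | 7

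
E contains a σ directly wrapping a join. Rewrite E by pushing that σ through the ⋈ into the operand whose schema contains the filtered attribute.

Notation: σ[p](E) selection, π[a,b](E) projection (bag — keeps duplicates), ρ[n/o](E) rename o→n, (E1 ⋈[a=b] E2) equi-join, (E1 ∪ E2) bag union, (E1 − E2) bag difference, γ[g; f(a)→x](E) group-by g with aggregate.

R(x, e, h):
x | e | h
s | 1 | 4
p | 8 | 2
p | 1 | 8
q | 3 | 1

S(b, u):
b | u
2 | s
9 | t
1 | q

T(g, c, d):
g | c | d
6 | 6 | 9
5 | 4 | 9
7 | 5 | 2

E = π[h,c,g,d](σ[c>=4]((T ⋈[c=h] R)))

σ filters on c, owned by the left side.
E' = π[h,c,g,d]((σ[c>=4](T) ⋈[c=h] R))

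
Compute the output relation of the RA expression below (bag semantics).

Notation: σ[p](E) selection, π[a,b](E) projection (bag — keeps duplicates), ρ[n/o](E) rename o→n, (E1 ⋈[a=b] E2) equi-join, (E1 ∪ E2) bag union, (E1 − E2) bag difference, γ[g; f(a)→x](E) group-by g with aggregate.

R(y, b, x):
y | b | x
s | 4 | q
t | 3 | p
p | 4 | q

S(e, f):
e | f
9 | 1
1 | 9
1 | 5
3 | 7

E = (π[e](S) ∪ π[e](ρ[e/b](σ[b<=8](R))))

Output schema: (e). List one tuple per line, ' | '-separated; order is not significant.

Per-node cardinality:
  S → 4
  π[e](S) → 4
  R → 3
  σ[b<=8](R) → 3
  ρ[e/b](σ[b<=8](R)) → 3
  π[e](ρ[e/b](σ[b<=8](R))) → 3
  (π[e](S) ∪ π[e](ρ[e/b](σ[b<=8](R)))) → 7

== RESULT ==
e
1
1
3
3
4
4
9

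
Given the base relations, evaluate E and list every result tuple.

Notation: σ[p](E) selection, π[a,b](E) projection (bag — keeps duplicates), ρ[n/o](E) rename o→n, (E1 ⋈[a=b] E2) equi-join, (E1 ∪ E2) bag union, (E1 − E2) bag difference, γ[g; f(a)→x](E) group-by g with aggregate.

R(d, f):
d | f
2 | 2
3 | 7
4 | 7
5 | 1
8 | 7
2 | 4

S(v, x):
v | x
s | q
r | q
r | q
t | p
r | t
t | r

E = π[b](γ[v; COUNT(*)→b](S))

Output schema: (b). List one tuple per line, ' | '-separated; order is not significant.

Stepwise |·|:
  S → 6
  γ[v; COUNT(*)→b](S) → 3
  π[b](γ[v; COUNT(*)→b](S)) → 3

== RESULT ==
b
1
2
3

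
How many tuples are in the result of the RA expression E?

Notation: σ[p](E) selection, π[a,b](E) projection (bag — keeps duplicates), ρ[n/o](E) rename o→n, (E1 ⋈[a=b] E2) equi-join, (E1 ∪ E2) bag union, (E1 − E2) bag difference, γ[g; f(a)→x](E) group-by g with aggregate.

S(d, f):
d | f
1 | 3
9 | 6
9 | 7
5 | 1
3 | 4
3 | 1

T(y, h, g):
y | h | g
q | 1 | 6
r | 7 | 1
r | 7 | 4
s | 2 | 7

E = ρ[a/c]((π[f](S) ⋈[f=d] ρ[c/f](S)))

Per-node cardinality:
  S → 6
  π[f](S) → 6
  S → 6
  ρ[c/f](S) → 6
  (π[f](S) ⋈[f=d] ρ[c/f](S)) → 4
  ρ[a/c]((π[f](S) ⋈[f=d] ρ[c/f](S))) → 4

|E| = 4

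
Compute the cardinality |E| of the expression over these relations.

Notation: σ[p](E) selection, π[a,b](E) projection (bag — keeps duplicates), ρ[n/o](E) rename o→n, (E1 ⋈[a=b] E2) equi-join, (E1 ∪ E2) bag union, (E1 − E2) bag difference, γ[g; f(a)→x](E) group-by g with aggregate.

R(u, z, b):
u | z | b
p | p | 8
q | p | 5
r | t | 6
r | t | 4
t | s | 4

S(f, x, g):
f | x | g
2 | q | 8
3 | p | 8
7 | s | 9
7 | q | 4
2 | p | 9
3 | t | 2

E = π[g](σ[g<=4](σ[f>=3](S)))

Stepwise |·|:
  S → 6
  σ[f>=3](S) → 4
  σ[g<=4](σ[f>=3](S)) → 2
  π[g](σ[g<=4](σ[f>=3](S))) → 2

|E| = 2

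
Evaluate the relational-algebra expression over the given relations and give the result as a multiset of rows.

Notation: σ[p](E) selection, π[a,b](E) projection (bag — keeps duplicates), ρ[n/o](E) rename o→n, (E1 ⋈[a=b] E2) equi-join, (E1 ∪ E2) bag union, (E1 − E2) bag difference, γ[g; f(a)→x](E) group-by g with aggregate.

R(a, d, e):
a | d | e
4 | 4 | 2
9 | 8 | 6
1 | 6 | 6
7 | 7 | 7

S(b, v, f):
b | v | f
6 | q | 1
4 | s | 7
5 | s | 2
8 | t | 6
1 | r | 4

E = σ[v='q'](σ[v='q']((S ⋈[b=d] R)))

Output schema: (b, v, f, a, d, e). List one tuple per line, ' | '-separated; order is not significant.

Per-node cardinality:
  S → 5
  R → 4
  (S ⋈[b=d] R) → 3
  σ[v='q']((S ⋈[b=d] R)) → 1
  σ[v='q'](σ[v='q']((S ⋈[b=d] R))) → 1

== RESULT ==
b | v | f | a | d | e
6 | q | 1 | 1 | 6 | 6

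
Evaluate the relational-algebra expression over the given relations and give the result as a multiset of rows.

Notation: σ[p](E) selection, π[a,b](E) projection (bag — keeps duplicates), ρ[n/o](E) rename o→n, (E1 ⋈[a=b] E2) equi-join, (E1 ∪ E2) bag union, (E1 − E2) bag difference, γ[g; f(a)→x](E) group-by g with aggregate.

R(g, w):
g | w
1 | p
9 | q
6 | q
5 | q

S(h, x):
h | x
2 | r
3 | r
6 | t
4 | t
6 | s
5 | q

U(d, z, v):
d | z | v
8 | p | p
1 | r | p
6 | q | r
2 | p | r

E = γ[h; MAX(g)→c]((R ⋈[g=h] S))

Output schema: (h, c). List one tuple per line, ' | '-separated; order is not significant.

Per-node cardinality:
  R → 4
  S → 6
  (R ⋈[g=h] S) → 3
  γ[h; MAX(g)→c]((R ⋈[g=h] S)) → 2

== RESULT ==
h | c
5 | 5
6 | 6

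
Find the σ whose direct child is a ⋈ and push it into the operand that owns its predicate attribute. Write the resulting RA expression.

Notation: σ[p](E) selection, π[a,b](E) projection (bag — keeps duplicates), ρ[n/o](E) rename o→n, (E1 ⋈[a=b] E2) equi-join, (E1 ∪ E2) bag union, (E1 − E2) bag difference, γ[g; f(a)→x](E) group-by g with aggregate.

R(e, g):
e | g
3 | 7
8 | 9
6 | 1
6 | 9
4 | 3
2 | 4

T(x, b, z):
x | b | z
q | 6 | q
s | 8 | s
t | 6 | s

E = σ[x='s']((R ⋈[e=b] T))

σ filters on x, owned by the right side.
E' = (R ⋈[e=b] σ[x='s'](T))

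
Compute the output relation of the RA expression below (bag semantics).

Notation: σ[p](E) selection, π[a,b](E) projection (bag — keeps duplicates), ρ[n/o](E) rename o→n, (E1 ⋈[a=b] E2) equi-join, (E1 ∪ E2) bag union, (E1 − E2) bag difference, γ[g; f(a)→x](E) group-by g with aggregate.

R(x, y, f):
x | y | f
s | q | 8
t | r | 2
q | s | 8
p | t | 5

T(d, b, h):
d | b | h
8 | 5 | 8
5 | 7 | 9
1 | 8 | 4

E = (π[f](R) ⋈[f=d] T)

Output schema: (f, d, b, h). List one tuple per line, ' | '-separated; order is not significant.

Row counts bottom-up:
  R → 4
  π[f](R) → 4
  T → 3
  (π[f](R) ⋈[f=d] T) → 3

== RESULT ==
f | d | b | h
5 | 5 | 7 | 9
8 | 8 | 5 | 8
8 | 8 | 5 | 8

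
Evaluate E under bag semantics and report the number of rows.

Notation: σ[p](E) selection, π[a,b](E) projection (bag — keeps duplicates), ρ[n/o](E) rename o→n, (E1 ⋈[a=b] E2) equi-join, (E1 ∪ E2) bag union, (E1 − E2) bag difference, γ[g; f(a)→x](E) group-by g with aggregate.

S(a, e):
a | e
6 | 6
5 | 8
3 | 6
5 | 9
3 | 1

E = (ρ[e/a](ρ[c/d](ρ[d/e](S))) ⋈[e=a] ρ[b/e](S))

Subexpression sizes:
  S → 5
  ρ[d/e](S) → 5
  ρ[c/d](ρ[d/e](S)) → 5
  ρ[e/a](ρ[c/d](ρ[d/e](S))) → 5
  S → 5
  ρ[b/e](S) → 5
  (ρ[e/a](ρ[c/d](ρ[d/e](S))) ⋈[e=a] ρ[b/e](S)) → 9

|E| = 9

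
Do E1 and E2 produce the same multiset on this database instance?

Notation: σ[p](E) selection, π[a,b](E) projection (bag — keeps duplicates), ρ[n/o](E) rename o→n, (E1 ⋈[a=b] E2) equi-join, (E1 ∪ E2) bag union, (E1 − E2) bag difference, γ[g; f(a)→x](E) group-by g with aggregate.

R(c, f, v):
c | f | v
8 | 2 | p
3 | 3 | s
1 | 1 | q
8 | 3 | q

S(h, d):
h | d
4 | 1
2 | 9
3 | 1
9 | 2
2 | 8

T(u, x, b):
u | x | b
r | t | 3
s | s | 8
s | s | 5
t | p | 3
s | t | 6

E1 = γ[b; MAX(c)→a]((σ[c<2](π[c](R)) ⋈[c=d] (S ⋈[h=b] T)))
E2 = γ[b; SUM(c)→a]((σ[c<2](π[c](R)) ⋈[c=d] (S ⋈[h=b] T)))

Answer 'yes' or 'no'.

E1 per-node cardinality:
  R → 4
  π[c](R) → 4
  σ[c<2](π[c](R)) → 1
  S → 5
  T → 5
  (S ⋈[h=b] T) → 2
  (σ[c<2](π[c](R)) ⋈[c=d] (S ⋈[h=b] T)) → 2
  γ[b; MAX(c)→a]((σ[c<2](π[c](R)) ⋈[c=d] (S ⋈[h=b] T))) → 1
E2 per-node cardinality:
  R → 4
  π[c](R) → 4
  σ[c<2](π[c](R)) → 1
  S → 5
  T → 5
  (S ⋈[h=b] T) → 2
  (σ[c<2](π[c](R)) ⋈[c=d] (S ⋈[h=b] T)) → 2
  γ[b; SUM(c)→a]((σ[c<2](π[c](R)) ⋈[c=d] (S ⋈[h=b] T))) → 1

E1 result:
b | a
3 | 1
E2 result:
b | a
3 | 2
Witness: (3, 1) appears 1× in E1 but 0× in E2.

no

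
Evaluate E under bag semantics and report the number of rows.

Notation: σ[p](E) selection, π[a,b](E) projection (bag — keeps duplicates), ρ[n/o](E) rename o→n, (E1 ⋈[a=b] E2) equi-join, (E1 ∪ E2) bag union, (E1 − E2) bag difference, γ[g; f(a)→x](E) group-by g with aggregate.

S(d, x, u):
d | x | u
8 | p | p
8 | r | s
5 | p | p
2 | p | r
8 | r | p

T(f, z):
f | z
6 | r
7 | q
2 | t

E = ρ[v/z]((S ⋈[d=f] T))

Per-node cardinality:
  S → 5
  T → 3
  (S ⋈[d=f] T) → 1
  ρ[v/z]((S ⋈[d=f] T)) → 1

|E| = 1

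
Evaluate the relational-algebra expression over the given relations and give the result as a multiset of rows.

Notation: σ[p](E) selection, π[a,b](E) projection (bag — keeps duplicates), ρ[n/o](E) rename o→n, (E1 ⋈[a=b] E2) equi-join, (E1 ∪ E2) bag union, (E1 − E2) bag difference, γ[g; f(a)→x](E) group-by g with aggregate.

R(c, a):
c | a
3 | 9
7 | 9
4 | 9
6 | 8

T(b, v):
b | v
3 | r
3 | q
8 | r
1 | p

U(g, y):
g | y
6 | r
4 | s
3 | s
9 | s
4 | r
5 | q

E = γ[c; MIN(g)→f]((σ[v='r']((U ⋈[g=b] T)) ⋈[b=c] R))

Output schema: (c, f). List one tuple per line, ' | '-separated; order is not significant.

Row counts bottom-up:
  U → 6
  T → 4
  (U ⋈[g=b] T) → 2
  σ[v='r']((U ⋈[g=b] T)) → 1
  R → 4
  (σ[v='r']((U ⋈[g=b] T)) ⋈[b=c] R) → 1
  γ[c; MIN(g)→f]((σ[v='r']((U ⋈[g=b] T)) ⋈[b=c] R)) → 1

== RESULT ==
c | f
3 | 3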